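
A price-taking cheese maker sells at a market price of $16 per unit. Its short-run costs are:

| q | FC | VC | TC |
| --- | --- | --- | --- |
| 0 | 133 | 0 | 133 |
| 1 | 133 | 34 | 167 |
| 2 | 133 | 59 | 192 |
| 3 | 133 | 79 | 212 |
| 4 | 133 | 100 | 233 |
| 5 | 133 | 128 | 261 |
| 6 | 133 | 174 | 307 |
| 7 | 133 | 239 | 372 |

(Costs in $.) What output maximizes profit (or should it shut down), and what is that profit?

Compute π = P·q − TC at each output: q=0: -133; q=1: -151; q=2: -160; q=3: -164; q=4: -169; q=5: -181; q=6: -211; q=7: -260.
Profit is highest at q = 0. Equivalently, the lowest AVC in the table is 100/4 ≈ $25 at q = 4, and P = $16 falls below it — price never covers variable cost, so the firm shuts down and loses only its fixed cost.

q = 0 (shut down); profit = -$133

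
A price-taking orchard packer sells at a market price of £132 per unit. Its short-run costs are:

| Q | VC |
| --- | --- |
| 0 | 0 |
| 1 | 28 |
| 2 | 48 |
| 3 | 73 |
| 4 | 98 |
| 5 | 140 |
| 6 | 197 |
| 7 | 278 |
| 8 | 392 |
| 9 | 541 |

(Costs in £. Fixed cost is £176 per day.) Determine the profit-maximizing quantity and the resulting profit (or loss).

Q = 8; profit = £488

Profit at each row (π = 132Q − TC): Q=0: -176; Q=1: -72; Q=2: 40; Q=3: 147; Q=4: 254; Q=5: 344; Q=6: 419; Q=7: 470; Q=8: 488; Q=9: 471.
Profit is maximized at Q = 8. AVC there is 392/8 = £49 ≤ P, so producing beats shutting down (which would give -£176).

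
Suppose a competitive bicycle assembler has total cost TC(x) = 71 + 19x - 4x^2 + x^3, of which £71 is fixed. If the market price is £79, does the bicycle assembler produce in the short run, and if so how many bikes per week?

Produce at x = 6

From TC, MC = TC'(x) = 19 - 8x + 3x^2 and AVC = VC/x = 19 - 4x + x^2.
The AVC parabola has its vertex at x = 4/2 = 2, where AVC = 19 - 4·2 + 2^2 = £15.
Because £79 ≥ £15, revenue can cover variable cost; the firm operates.
P = MC gives -60 - 8x + 3x^2 = 0, with roots -10/3 and 6. Take the larger (rising MC): x* = 6.
Check: AVC at x = 6 is £31 ≤ P, so revenue covers variable cost.
Profit = P·x − TC = 79·6 − 257 = £217.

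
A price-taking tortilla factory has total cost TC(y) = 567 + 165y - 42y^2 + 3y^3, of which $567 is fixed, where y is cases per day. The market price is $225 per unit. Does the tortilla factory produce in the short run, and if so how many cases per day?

Produce at y = 10

Strip out fixed cost: VC = 165y - 42y^2 + 3y^3. Then AVC = 165 - 42y + 3y^2 and MC = 165 - 84y + 9y^2.
The AVC parabola has its vertex at y = 42/6 = 7, where AVC = 165 - 42·7 + 3·7^2 = $18.
P = $225 exceeds min AVC = $18, so the firm stays open.
Set P = MC: 225 = 165 - 84y + 9y^2 → -60 - 84y + 9y^2 = 0. The roots are y = -2/3 and y = 10; the profit-maximizing output is on the rising part of MC, so y* = 10.
Check: AVC at y = 10 is $45 ≤ P, so revenue covers variable cost.
Profit = P·y − TC = 225·10 − 1017 = $1233.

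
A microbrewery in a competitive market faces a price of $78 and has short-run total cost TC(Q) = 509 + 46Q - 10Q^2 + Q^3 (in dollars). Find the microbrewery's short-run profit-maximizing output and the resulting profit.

Profit = -$125 at Q = 8

AVC = 46 - 10Q + Q^2 has its minimum $21 at Q = 5; price $78 clears that bar, so the firm operates.
MC = 46 - 20Q + 3Q^2. Setting P = MC and taking the root on the rising branch gives Q* = 8.
TR = 78·8 = 624. TC = 509 + 240 = 749. Profit = 624 − 749 = -$125.
That loss of $125 beats the $509 the firm would lose by shutting down; producing recovers $384 of fixed cost.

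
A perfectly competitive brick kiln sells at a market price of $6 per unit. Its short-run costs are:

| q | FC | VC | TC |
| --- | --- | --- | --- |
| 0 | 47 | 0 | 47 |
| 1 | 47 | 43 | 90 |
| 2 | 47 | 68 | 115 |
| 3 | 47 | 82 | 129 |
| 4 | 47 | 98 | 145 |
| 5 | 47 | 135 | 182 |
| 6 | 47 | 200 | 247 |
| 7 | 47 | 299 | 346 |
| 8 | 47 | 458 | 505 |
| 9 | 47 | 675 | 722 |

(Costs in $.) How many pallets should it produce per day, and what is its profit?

Compute π = P·q − TC at each output: q=0: -47; q=1: -84; q=2: -103; q=3: -111; q=4: -121; q=5: -152; q=6: -211; q=7: -304; q=8: -457; q=9: -668.
Profit is highest at q = 0. Equivalently, the lowest AVC in the table is 98/4 ≈ $24.50 at q = 4, and P = $6 falls below it — price never covers variable cost, so the firm shuts down and loses only its fixed cost.

q = 0 (shut down); profit = -$47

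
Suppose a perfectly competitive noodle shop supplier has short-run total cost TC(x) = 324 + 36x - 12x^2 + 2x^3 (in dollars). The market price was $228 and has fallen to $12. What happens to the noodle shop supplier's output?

MC = 36 - 24x + 6x^2; the shutdown threshold is min AVC = $18 (at x = 3).
At P = $228 ≥ min AVC, set P = MC on the rising branch: x = 8.
At P = $12 < min AVC = $18, price no longer covers variable cost at any output, so the firm shuts down: x = 0.

Output falls from 8 to 0 (the firm shuts down)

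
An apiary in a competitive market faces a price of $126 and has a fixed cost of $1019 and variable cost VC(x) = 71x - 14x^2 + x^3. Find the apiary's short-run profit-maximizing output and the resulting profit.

AVC = 71 - 14x + x^2 has its minimum $22 at x = 7; price $126 clears that bar, so the firm operates.
With MC = 71 - 28x + 3x^2, P = MC on the upward-sloping part at x* = 11.
TR = 126·11 = 1386. TC = 1019 + 418 = 1437. Profit = 1386 − 1437 = -$51.
That loss of $51 beats the $1019 the firm would lose by shutting down; producing recovers $968 of fixed cost.

Profit = -$51 at x = 11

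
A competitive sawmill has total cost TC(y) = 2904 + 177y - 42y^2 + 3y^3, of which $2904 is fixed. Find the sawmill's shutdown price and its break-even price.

Shutdown price = $30; break-even price = $342

AVC = 177 - 42y + 3y^2; minimized at y = 7, giving min AVC = $30. That is the shutdown price.
ATC = 2904/y + 177 - 42y + 3y^2. Setting dATC/dy = −2904/y^2 − 42 + 6y = 0 gives y = 11 (since 6·11^3 − 42·11^2 = 2904).
min ATC = 2904/11 + 177 − 42·11 + 3·11^2 = $342. That is the break-even price.
For $30 ≤ P < $342 the firm produces at a loss; below $30 it shuts down.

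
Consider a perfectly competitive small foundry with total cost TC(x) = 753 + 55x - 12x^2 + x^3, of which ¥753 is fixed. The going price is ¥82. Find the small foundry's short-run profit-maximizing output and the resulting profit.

AVC = 55 - 12x + x^2 has its minimum ¥19 at x = 6; price ¥82 clears that bar, so the firm operates.
MC = 55 - 24x + 3x^2. Setting P = MC and taking the root on the rising branch gives x* = 9.
TR = 82·9 = 738. TC = 753 + 252 = 1005. Profit = 738 − 1005 = -¥267.
That loss of ¥267 beats the ¥753 the firm would lose by shutting down; producing recovers ¥486 of fixed cost.

Profit = -¥267 at x = 9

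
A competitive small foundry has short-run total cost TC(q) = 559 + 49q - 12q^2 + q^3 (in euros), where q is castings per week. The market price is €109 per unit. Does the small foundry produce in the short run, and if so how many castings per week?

Variable cost is VC = 49q - 12q^2 + q^3, so AVC = VC/q = 49 - 12q + q^2 and MC = dTC/dq = 49 - 24q + 3q^2.
AVC is minimized where dAVC/dq = -12 + 2q = 0, at q = 6; min AVC = 49 - 12·6 + 6^2 = €13.
Since P = €109 ≥ min AVC = €13, price covers variable cost and the firm should produce.
Solving P = MC: -60 - 24q + 3q^2 = 0 ⇒ q = -2 or 10. On the upward-sloping branch, q* = 10.
Check: AVC at q = 10 is €29 ≤ P, so revenue covers variable cost.
Profit = P·q − TC = 109·10 − 849 = €241.

Produce at q = 10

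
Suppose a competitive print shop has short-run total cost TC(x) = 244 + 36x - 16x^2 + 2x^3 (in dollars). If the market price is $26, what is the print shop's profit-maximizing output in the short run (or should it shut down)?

Produce at x = 5

Variable cost is VC = 36x - 16x^2 + 2x^3, so AVC = VC/x = 36 - 16x + 2x^2 and MC = dTC/dx = 36 - 32x + 6x^2.
The AVC parabola has its vertex at x = 16/4 = 4, where AVC = 36 - 16·4 + 2·4^2 = $4.
Since P = $26 ≥ min AVC = $4, price covers variable cost and the firm should produce.
P = MC gives 10 - 32x + 6x^2 = 0, with roots 1/3 and 5. Take the larger (rising MC): x* = 5.
Check: AVC at x = 5 is $6 ≤ P, so revenue covers variable cost.
Profit = P·x − TC = 26·5 − 274 = -$144, a loss, but smaller than the $244 fixed cost the firm would lose by shutting down.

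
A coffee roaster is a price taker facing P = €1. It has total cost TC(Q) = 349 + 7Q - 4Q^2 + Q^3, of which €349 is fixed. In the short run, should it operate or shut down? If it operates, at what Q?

Shut down

Strip out fixed cost: VC = 7Q - 4Q^2 + Q^3. Then AVC = 7 - 4Q + Q^2 and MC = 7 - 8Q + 3Q^2.
The AVC parabola has its vertex at Q = 4/2 = 2, where AVC = 7 - 4·2 + 2^2 = €3.
With P < min AVC (€1 < €3), every unit sold adds to the loss.
Shutting down limits the loss to fixed cost, €349.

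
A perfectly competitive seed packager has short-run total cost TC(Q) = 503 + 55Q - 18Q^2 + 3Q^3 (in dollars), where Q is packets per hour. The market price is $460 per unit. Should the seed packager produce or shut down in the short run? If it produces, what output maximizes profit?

Strip out fixed cost: VC = 55Q - 18Q^2 + 3Q^3. Then AVC = 55 - 18Q + 3Q^2 and MC = 55 - 36Q + 9Q^2.
AVC hits its minimum where MC = AVC, at Q = 3, giving min AVC = 55 - 18·3 + 3·3^2 = $28.
Since P = $460 ≥ min AVC = $28, price covers variable cost and the firm should produce.
Solving P = MC: -405 - 36Q + 9Q^2 = 0 ⇒ Q = -5 or 9. On the upward-sloping branch, Q* = 9.
Check: AVC at Q = 9 is $136 ≤ P, so revenue covers variable cost.
Profit = P·Q − TC = 460·9 − 1727 = $2413.

Produce at Q = 9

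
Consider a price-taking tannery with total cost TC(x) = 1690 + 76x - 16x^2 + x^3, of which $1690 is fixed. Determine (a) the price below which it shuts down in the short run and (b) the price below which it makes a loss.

Shutdown price = min AVC. AVC = 76 - 16x + x^2, with vertex at x = 8 and minimum $12.
ATC = 1690/x + 76 - 16x + x^2. Setting dATC/dx = −1690/x^2 − 16 + 2x = 0 gives x = 13 (since 2·13^3 − 16·13^2 = 1690).
min ATC = 1690/13 + 76 − 16·13 + 13^2 = $167. That is the break-even price.
Between these two prices the firm operates at a loss; above $167 it earns a profit.

Shutdown price = $12; break-even price = $167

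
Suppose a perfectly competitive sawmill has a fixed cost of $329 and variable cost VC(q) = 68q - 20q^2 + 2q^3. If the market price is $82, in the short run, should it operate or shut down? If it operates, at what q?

Produce at q = 7

Variable cost is VC = 68q - 20q^2 + 2q^3, so AVC = VC/q = 68 - 20q + 2q^2 and MC = dTC/dq = 68 - 40q + 6q^2.
AVC is minimized where dAVC/dq = -20 + 4q = 0, at q = 5; min AVC = 68 - 20·5 + 2·5^2 = $18.
Because $82 ≥ $18, revenue can cover variable cost; the firm operates.
Set P = MC: 82 = 68 - 40q + 6q^2 → -14 - 40q + 6q^2 = 0. The roots are q = -1/3 and q = 7; the profit-maximizing output is on the rising part of MC, so q* = 7.
Check: AVC at q = 7 is $26 ≤ P, so revenue covers variable cost.
Profit = P·q − TC = 82·7 − 511 = $63.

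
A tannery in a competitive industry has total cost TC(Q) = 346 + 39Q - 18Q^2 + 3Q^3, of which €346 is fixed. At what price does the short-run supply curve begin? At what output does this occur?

The shutdown price is the minimum of AVC. VC = 39Q - 18Q^2 + 3Q^3, so AVC = 39 - 18Q + 3Q^2.
dAVC/dQ = -18 + 6Q = 0 gives Q = 3. min AVC = 39 - 18·3 + 3·3^2 = 12.
So the shutdown price is €12.

€12 per unit, at Q = 3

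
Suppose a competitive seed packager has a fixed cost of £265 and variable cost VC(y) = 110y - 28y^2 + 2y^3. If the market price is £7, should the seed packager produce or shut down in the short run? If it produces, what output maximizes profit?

Shut down

Strip out fixed cost: VC = 110y - 28y^2 + 2y^3. Then AVC = 110 - 28y + 2y^2 and MC = 110 - 56y + 6y^2.
The AVC parabola has its vertex at y = 28/4 = 7, where AVC = 110 - 28·7 + 2·7^2 = £12.
With P < min AVC (£7 < £12), every unit sold adds to the loss.
The firm minimizes its loss by shutting down and losing only its fixed cost of £265.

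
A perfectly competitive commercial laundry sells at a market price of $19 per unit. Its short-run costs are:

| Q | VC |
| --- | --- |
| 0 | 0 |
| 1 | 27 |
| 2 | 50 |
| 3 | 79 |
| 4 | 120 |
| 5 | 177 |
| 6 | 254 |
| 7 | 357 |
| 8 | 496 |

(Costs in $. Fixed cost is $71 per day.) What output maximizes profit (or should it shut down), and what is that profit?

Compute π = P·Q − TC at each output: Q=0: -71; Q=1: -79; Q=2: -83; Q=3: -93; Q=4: -115; Q=5: -153; Q=6: -211; Q=7: -295; Q=8: -415.
Profit is highest at Q = 0. Equivalently, the lowest AVC in the table is 50/2 ≈ $25 at Q = 2, and P = $19 falls below it — price never covers variable cost, so the firm shuts down and loses only its fixed cost.

Q = 0 (shut down); profit = -$71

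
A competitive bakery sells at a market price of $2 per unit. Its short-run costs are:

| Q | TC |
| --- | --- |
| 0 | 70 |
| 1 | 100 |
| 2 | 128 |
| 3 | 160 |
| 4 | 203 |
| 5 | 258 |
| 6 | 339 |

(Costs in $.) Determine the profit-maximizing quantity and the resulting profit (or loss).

Profit at each row (π = 2Q − TC): Q=0: -70; Q=1: -98; Q=2: -124; Q=3: -154; Q=4: -195; Q=5: -248; Q=6: -327.
Profit is highest at Q = 0. Equivalently, the lowest AVC in the table is 58/2 ≈ $29 at Q = 2, and P = $2 falls below it — price never covers variable cost, so the firm shuts down and loses only its fixed cost.

Q = 0 (shut down); profit = -$70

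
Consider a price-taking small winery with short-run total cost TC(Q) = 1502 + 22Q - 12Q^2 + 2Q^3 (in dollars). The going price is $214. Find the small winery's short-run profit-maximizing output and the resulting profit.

AVC = 22 - 12Q + 2Q^2 has its minimum $4 at Q = 3; price $214 clears that bar, so the firm operates.
MC = 22 - 24Q + 6Q^2. Setting P = MC and taking the root on the rising branch gives Q* = 8.
TR = 214·8 = 1712. TC = 1502 + 432 = 1934. Profit = 1712 − 1934 = -$222.
That loss of $222 beats the $1502 the firm would lose by shutting down; producing recovers $1280 of fixed cost.

Profit = -$222 at Q = 8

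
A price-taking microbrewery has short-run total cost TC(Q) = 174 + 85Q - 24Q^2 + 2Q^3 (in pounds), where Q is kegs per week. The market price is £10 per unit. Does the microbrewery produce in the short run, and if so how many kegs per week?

Variable cost is VC = 85Q - 24Q^2 + 2Q^3, so AVC = VC/Q = 85 - 24Q + 2Q^2 and MC = dTC/dQ = 85 - 48Q + 6Q^2.
AVC hits its minimum where MC = AVC, at Q = 6, giving min AVC = 85 - 24·6 + 2·6^2 = £13.
Since P = £10 < min AVC = £13, price fails to cover variable cost at any output.
Shutting down limits the loss to fixed cost, £174.

Shut down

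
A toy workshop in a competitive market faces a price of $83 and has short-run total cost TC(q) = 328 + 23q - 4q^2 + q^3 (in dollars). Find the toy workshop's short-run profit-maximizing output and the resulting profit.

Profit = -$40 at q = 6

AVC = 23 - 4q + q^2; min AVC = $19 at q = 2. Since P = $83 ≥ min AVC, the firm produces.
MC = 23 - 8q + 3q^2. Setting P = MC and taking the root on the rising branch gives q* = 6.
TR = 83·6 = 498. TC = 328 + 210 = 538. Profit = 498 − 538 = -$40.
Shutting down would mean losing the fixed cost of $328, so operating at a loss of $40 is better by $288.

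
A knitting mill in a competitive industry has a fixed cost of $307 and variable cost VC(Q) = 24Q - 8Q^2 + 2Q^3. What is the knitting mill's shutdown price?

The firm shuts down when price falls below the minimum of average variable cost. AVC = VC/Q = 24 - 8Q + 2Q^2.
At the minimum of AVC, MC = AVC. MC = 24 - 16Q + 6Q^2; setting MC = AVC gives 4Q^2 - 8Q = 0, so Q = 2. min AVC = 16.
The firm shuts down for any P below $16.

$16 per unit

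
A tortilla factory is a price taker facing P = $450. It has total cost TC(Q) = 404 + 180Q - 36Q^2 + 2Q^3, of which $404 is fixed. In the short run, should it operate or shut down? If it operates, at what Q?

From TC, MC = TC'(Q) = 180 - 72Q + 6Q^2 and AVC = VC/Q = 180 - 36Q + 2Q^2.
AVC hits its minimum where MC = AVC, at Q = 9, giving min AVC = 180 - 36·9 + 2·9^2 = $18.
Since P = $450 ≥ min AVC = $18, price covers variable cost and the firm should produce.
Solving P = MC: -270 - 72Q + 6Q^2 = 0 ⇒ Q = -3 or 15. On the upward-sloping branch, Q* = 15.
Check: AVC at Q = 15 is $90 ≤ P, so revenue covers variable cost.
Profit = P·Q − TC = 450·15 − 1754 = $4996.

Produce at Q = 15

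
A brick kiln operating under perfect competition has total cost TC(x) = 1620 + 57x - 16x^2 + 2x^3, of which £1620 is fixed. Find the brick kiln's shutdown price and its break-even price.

Shutdown price = £25; break-even price = £255

Shutdown price = min AVC. AVC = 57 - 16x + 2x^2, with vertex at x = 4 and minimum £25.
ATC = 1620/x + 57 - 16x + 2x^2. Setting dATC/dx = −1620/x^2 − 16 + 4x = 0 gives x = 9 (since 4·9^3 − 16·9^2 = 1620).
min ATC = 1620/9 + 57 − 16·9 + 2·9^2 = £255. That is the break-even price.
For £25 ≤ P < £255 the firm produces at a loss; below £25 it shuts down.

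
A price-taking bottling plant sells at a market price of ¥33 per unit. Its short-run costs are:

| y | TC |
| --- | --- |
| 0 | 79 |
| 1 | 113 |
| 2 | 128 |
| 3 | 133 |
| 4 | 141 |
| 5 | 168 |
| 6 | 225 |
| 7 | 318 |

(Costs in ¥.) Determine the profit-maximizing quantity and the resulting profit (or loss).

y = 5; profit = -¥3

Tabulate TR − TC: y=0: -79; y=1: -80; y=2: -62; y=3: -34; y=4: -9; y=5: -3; y=6: -27; y=7: -87.
Profit is maximized at y = 5. AVC there is 89/5 = ¥17.80 ≤ P, so producing beats shutting down (which would give -¥79).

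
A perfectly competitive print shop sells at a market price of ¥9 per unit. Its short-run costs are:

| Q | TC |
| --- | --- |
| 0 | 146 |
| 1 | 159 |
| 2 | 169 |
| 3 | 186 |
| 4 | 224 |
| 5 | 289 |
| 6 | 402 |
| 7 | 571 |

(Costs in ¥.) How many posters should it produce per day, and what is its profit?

Q = 0 (shut down); profit = -¥146

Compute π = P·Q − TC at each output: Q=0: -146; Q=1: -150; Q=2: -151; Q=3: -159; Q=4: -188; Q=5: -244; Q=6: -348; Q=7: -508.
Profit is highest at Q = 0. Equivalently, the lowest AVC in the table is 23/2 ≈ ¥11.50 at Q = 2, and P = ¥9 falls below it — price never covers variable cost, so the firm shuts down and loses only its fixed cost.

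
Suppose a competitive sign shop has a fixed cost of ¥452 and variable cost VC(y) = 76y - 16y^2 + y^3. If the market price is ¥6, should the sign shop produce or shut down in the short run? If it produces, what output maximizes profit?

From TC, MC = TC'(y) = 76 - 32y + 3y^2 and AVC = VC/y = 76 - 16y + y^2.
AVC is minimized where dAVC/dy = -16 + 2y = 0, at y = 8; min AVC = 76 - 16·8 + 8^2 = ¥12.
Since P = ¥6 < min AVC = ¥12, price fails to cover variable cost at any output.
Shutting down limits the loss to fixed cost, ¥452.

Shut down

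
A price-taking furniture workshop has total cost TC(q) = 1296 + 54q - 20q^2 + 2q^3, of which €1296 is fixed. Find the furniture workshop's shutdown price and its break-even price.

Shutdown price = €4; break-even price = €180

Shutdown price = min AVC. AVC = 54 - 20q + 2q^2, with vertex at q = 5 and minimum €4.
ATC = 1296/q + 54 - 20q + 2q^2. Setting dATC/dq = −1296/q^2 − 20 + 4q = 0 gives q = 9 (since 4·9^3 − 20·9^2 = 1296).
min ATC = 1296/9 + 54 − 20·9 + 2·9^2 = €180. That is the break-even price.
Between these two prices the firm operates at a loss; above €180 it earns a profit.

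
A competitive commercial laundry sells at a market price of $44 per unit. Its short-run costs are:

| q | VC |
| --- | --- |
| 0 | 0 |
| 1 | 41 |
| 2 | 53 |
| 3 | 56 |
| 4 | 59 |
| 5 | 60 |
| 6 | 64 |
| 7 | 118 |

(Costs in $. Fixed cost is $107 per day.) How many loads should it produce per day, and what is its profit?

q = 6; profit = $93

Compute π = P·q − TC at each output: q=0: -107; q=1: -104; q=2: -72; q=3: -31; q=4: 10; q=5: 53; q=6: 93; q=7: 83.
Profit is maximized at q = 6. AVC there is 64/6 = $10.67 ≤ P, so producing beats shutting down (which would give -$107).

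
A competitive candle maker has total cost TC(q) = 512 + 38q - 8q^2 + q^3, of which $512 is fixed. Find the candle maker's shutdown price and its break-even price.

AVC = 38 - 8q + q^2; minimized at q = 4, giving min AVC = $22. That is the shutdown price.
ATC = 512/q + 38 - 8q + q^2. Setting dATC/dq = −512/q^2 − 8 + 2q = 0 gives q = 8 (since 2·8^3 − 8·8^2 = 512).
min ATC = 512/8 + 38 − 8·8 + 8^2 = $102. That is the break-even price.
For $22 ≤ P < $102 the firm produces at a loss; below $22 it shuts down.

Shutdown price = $22; break-even price = $102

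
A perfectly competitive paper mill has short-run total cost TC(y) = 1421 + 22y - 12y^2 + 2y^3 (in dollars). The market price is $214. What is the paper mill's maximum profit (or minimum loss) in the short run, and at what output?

Profit = -$141 at y = 8

AVC = 22 - 12y + 2y^2 has its minimum $4 at y = 3; price $214 clears that bar, so the firm operates.
With MC = 22 - 24y + 6y^2, P = MC on the upward-sloping part at y* = 8.
TR = 214·8 = 1712. TC = 1421 + 432 = 1853. Profit = 1712 − 1853 = -$141.
By producing, the firm covers all variable cost plus $1280 of fixed cost; shutting down would lose the full $1421.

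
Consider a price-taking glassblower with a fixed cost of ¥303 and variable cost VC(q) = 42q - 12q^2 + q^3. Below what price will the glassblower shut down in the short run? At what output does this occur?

Short-run supply begins at min AVC. From VC = 42q - 12q^2 + q^3, AVC = 42 - 12q + q^2.
At the minimum of AVC, MC = AVC. MC = 42 - 24q + 3q^2; setting MC = AVC gives 2q^2 - 12q = 0, so q = 6. min AVC = 6.
The firm shuts down for any P below ¥6.

¥6 per unit, at q = 6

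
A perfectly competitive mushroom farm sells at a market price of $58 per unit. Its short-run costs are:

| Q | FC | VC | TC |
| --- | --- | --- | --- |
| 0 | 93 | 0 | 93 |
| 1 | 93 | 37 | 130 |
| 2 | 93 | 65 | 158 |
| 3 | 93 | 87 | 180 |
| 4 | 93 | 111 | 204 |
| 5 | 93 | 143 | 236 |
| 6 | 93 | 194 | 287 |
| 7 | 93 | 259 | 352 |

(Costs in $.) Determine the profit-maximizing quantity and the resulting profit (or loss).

Compute π = P·Q − TC at each output: Q=0: -93; Q=1: -72; Q=2: -42; Q=3: -6; Q=4: 28; Q=5: 54; Q=6: 61; Q=7: 54.
Profit is maximized at Q = 6. AVC there is 194/6 = $32.33 ≤ P, so producing beats shutting down (which would give -$93).

Q = 6; profit = $61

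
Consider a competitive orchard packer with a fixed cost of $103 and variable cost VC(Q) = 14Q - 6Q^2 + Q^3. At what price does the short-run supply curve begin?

$5 per unit

Short-run supply begins at min AVC. From VC = 14Q - 6Q^2 + Q^3, AVC = 14 - 6Q + Q^2.
dAVC/dQ = -6 + 2Q = 0 gives Q = 3. min AVC = 14 - 6·3 + 3^2 = 5.
The firm shuts down for any P below $5.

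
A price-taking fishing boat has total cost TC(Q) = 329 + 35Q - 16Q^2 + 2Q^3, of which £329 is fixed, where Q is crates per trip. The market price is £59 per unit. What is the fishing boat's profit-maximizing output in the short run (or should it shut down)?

Strip out fixed cost: VC = 35Q - 16Q^2 + 2Q^3. Then AVC = 35 - 16Q + 2Q^2 and MC = 35 - 32Q + 6Q^2.
AVC hits its minimum where MC = AVC, at Q = 4, giving min AVC = 35 - 16·4 + 2·4^2 = £3.
P = £59 exceeds min AVC = £3, so the firm stays open.
Solving P = MC: -24 - 32Q + 6Q^2 = 0 ⇒ Q = -2/3 or 6. On the upward-sloping branch, Q* = 6.
Check: AVC at Q = 6 is £11 ≤ P, so revenue covers variable cost.
Profit = P·Q − TC = 59·6 − 395 = -£41, a loss, but smaller than the £329 fixed cost the firm would lose by shutting down.

Produce at Q = 6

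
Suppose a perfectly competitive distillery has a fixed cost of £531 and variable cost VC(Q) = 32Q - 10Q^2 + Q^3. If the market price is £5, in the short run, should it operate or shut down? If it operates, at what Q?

From TC, MC = TC'(Q) = 32 - 20Q + 3Q^2 and AVC = VC/Q = 32 - 10Q + Q^2.
AVC hits its minimum where MC = AVC, at Q = 5, giving min AVC = 32 - 10·5 + 5^2 = £7.
With P < min AVC (£5 < £7), every unit sold adds to the loss.
Best response: produce nothing and absorb the £531 fixed cost.

Shut down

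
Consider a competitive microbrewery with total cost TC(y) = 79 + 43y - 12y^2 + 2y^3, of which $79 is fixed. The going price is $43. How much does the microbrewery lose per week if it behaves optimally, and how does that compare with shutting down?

Profit = -$15 at y = 4

AVC = 43 - 12y + 2y^2; min AVC = $25 at y = 3. Since P = $43 ≥ min AVC, the firm produces.
MC = 43 - 24y + 6y^2. Setting P = MC and taking the root on the rising branch gives y* = 4.
TR = 43·4 = 172. TC = 79 + 108 = 187. Profit = 172 − 187 = -$15.
That loss of $15 beats the $79 the firm would lose by shutting down; producing recovers $64 of fixed cost.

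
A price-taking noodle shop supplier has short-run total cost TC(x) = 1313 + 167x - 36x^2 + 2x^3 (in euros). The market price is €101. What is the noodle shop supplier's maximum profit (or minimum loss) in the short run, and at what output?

AVC = 167 - 36x + 2x^2; min AVC = €5 at x = 9. Since P = €101 ≥ min AVC, the firm produces.
MC = 167 - 72x + 6x^2. Setting P = MC and taking the root on the rising branch gives x* = 11.
TR = 101·11 = 1111. TC = 1313 + 143 = 1456. Profit = 1111 − 1456 = -€345.
By producing, the firm covers all variable cost plus €968 of fixed cost; shutting down would lose the full €1313.

Profit = -€345 at x = 11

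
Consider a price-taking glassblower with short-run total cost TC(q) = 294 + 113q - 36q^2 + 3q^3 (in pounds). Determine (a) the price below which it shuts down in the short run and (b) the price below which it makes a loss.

AVC = 113 - 36q + 3q^2; minimized at q = 6, giving min AVC = £5. That is the shutdown price.
ATC = 294/q + 113 - 36q + 3q^2. Setting dATC/dq = −294/q^2 − 36 + 6q = 0 gives q = 7 (since 6·7^3 − 36·7^2 = 294).
min ATC = 294/7 + 113 − 36·7 + 3·7^2 = £50. That is the break-even price.
Between these two prices the firm operates at a loss; above £50 it earns a profit.

Shutdown price = £5; break-even price = £50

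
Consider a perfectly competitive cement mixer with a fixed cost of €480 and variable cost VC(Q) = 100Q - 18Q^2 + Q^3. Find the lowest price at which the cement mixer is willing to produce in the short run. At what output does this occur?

Short-run supply begins at min AVC. From VC = 100Q - 18Q^2 + Q^3, AVC = 100 - 18Q + Q^2.
dAVC/dQ = -18 + 2Q = 0 gives Q = 9. min AVC = 100 - 18·9 + 9^2 = 19.
So the shutdown price is €19.

€19 per unit, at Q = 9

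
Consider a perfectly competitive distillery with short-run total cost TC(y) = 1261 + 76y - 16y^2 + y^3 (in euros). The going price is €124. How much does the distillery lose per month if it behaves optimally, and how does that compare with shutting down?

Profit = -€109 at y = 12

AVC = 76 - 16y + y^2 has its minimum €12 at y = 8; price €124 clears that bar, so the firm operates.
With MC = 76 - 32y + 3y^2, P = MC on the upward-sloping part at y* = 12.
TR = 124·12 = 1488. TC = 1261 + 336 = 1597. Profit = 1488 − 1597 = -€109.
That loss of €109 beats the €1261 the firm would lose by shutting down; producing recovers €1152 of fixed cost.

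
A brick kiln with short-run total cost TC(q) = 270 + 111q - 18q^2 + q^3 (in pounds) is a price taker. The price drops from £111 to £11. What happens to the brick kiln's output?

MC = 111 - 36q + 3q^2; the shutdown threshold is min AVC = £30 (at q = 9).
At P = £111 ≥ min AVC, set P = MC on the rising branch: q = 12.
At P = £11 < min AVC = £30, price no longer covers variable cost at any output, so the firm shuts down: q = 0.

Output falls from 12 to 0 (the firm shuts down)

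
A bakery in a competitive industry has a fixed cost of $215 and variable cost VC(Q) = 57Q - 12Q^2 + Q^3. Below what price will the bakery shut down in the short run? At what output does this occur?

The firm shuts down when price falls below the minimum of average variable cost. AVC = VC/Q = 57 - 12Q + Q^2.
dAVC/dQ = -12 + 2Q = 0 gives Q = 6. min AVC = 57 - 12·6 + 6^2 = 21.
So the shutdown price is $21.

$21 per unit, at Q = 6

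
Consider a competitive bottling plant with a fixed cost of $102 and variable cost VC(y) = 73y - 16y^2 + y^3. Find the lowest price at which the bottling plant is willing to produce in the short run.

Short-run supply begins at min AVC. From VC = 73y - 16y^2 + y^3, AVC = 73 - 16y + y^2.
dAVC/dy = -16 + 2y = 0 gives y = 8. min AVC = 73 - 16·8 + 8^2 = 9.
So the shutdown price is $9.

$9 per unit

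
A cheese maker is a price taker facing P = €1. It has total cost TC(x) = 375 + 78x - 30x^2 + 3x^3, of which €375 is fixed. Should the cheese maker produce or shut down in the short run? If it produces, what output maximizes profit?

Strip out fixed cost: VC = 78x - 30x^2 + 3x^3. Then AVC = 78 - 30x + 3x^2 and MC = 78 - 60x + 9x^2.
AVC is minimized where dAVC/dx = -30 + 6x = 0, at x = 5; min AVC = 78 - 30·5 + 3·5^2 = €3.
Since P = €1 < min AVC = €3, price fails to cover variable cost at any output.
The firm minimizes its loss by shutting down and losing only its fixed cost of €375.

Shut down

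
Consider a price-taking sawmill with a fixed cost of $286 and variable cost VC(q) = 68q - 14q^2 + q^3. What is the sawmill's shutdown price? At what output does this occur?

The shutdown price is the minimum of AVC. VC = 68q - 14q^2 + q^3, so AVC = 68 - 14q + q^2.
At the minimum of AVC, MC = AVC. MC = 68 - 28q + 3q^2; setting MC = AVC gives 2q^2 - 14q = 0, so q = 7. min AVC = 19.
So the shutdown price is $19.

$19 per unit, at q = 7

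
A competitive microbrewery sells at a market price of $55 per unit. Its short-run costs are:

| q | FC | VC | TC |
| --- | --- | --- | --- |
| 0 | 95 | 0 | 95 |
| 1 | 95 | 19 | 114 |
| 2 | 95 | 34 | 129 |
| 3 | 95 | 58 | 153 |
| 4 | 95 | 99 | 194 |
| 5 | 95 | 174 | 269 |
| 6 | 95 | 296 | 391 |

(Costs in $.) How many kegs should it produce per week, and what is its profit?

Compute π = P·q − TC at each output: q=0: -95; q=1: -59; q=2: -19; q=3: 12; q=4: 26; q=5: 6; q=6: -61.
Profit is maximized at q = 4. AVC there is 99/4 = $24.75 ≤ P, so producing beats shutting down (which would give -$95).

q = 4; profit = $26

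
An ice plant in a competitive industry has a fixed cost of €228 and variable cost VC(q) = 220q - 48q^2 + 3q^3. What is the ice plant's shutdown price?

The shutdown price is the minimum of AVC. VC = 220q - 48q^2 + 3q^3, so AVC = 220 - 48q + 3q^2.
At the minimum of AVC, MC = AVC. MC = 220 - 96q + 9q^2; setting MC = AVC gives 6q^2 - 48q = 0, so q = 8. min AVC = 28.
For P < €28 the firm produces nothing.

€28 per unit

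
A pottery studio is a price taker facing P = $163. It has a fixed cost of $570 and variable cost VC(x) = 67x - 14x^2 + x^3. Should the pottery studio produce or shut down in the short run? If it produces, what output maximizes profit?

Variable cost is VC = 67x - 14x^2 + x^3, so AVC = VC/x = 67 - 14x + x^2 and MC = dTC/dx = 67 - 28x + 3x^2.
The AVC parabola has its vertex at x = 14/2 = 7, where AVC = 67 - 14·7 + 7^2 = $18.
P = $163 exceeds min AVC = $18, so the firm stays open.
P = MC gives -96 - 28x + 3x^2 = 0, with roots -8/3 and 12. Take the larger (rising MC): x* = 12.
Check: AVC at x = 12 is $43 ≤ P, so revenue covers variable cost.
Profit = P·x − TC = 163·12 − 1086 = $870.

Produce at x = 12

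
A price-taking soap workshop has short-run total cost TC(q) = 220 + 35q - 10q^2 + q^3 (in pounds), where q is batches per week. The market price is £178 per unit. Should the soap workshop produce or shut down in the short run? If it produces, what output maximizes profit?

Produce at q = 11

From TC, MC = TC'(q) = 35 - 20q + 3q^2 and AVC = VC/q = 35 - 10q + q^2.
AVC hits its minimum where MC = AVC, at q = 5, giving min AVC = 35 - 10·5 + 5^2 = £10.
P = £178 exceeds min AVC = £10, so the firm stays open.
Solving P = MC: -143 - 20q + 3q^2 = 0 ⇒ q = -13/3 or 11. On the upward-sloping branch, q* = 11.
Check: AVC at q = 11 is £46 ≤ P, so revenue covers variable cost.
Profit = P·q − TC = 178·11 − 726 = £1232.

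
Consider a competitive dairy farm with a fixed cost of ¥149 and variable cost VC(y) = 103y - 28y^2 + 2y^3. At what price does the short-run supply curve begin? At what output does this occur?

Short-run supply begins at min AVC. From VC = 103y - 28y^2 + 2y^3, AVC = 103 - 28y + 2y^2.
At the minimum of AVC, MC = AVC. MC = 103 - 56y + 6y^2; setting MC = AVC gives 4y^2 - 28y = 0, so y = 7. min AVC = 5.
So the shutdown price is ¥5.

¥5 per unit, at y = 7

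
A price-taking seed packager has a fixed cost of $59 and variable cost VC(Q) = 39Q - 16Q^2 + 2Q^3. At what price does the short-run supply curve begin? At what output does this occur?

The firm shuts down when price falls below the minimum of average variable cost. AVC = VC/Q = 39 - 16Q + 2Q^2.
At the minimum of AVC, MC = AVC. MC = 39 - 32Q + 6Q^2; setting MC = AVC gives 4Q^2 - 16Q = 0, so Q = 4. min AVC = 7.
The firm shuts down for any P below $7.

$7 per unit, at Q = 4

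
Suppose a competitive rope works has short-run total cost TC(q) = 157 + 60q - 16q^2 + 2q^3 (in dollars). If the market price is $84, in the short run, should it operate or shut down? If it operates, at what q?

Produce at q = 6

Variable cost is VC = 60q - 16q^2 + 2q^3, so AVC = VC/q = 60 - 16q + 2q^2 and MC = dTC/dq = 60 - 32q + 6q^2.
AVC is minimized where dAVC/dq = -16 + 4q = 0, at q = 4; min AVC = 60 - 16·4 + 2·4^2 = $28.
P = $84 exceeds min AVC = $28, so the firm stays open.
Set P = MC: 84 = 60 - 32q + 6q^2 → -24 - 32q + 6q^2 = 0. The roots are q = -2/3 and q = 6; the profit-maximizing output is on the rising part of MC, so q* = 6.
Check: AVC at q = 6 is $36 ≤ P, so revenue covers variable cost.
Profit = P·q − TC = 84·6 − 373 = $131.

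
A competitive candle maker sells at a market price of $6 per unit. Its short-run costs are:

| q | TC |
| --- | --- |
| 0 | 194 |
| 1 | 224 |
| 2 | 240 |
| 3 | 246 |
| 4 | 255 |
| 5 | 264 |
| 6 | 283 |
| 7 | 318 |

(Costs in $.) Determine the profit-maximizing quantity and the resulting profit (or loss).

Profit at each row (π = 6q − TC): q=0: -194; q=1: -218; q=2: -228; q=3: -228; q=4: -231; q=5: -234; q=6: -247; q=7: -276.
Profit is highest at q = 0. Equivalently, the lowest AVC in the table is 70/5 ≈ $14 at q = 5, and P = $6 falls below it — price never covers variable cost, so the firm shuts down and loses only its fixed cost.

q = 0 (shut down); profit = -$194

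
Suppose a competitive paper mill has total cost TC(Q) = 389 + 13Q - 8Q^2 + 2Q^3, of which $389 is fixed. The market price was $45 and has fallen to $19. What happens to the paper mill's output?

MC = 13 - 16Q + 6Q^2; the shutdown threshold is min AVC = $5 (at Q = 2).
At P = $45 ≥ min AVC, set P = MC on the rising branch: Q = 4.
At P = $19 ≥ min AVC, set P = MC: Q = 3. The firm stays open but cuts output.

Output falls from 4 to 3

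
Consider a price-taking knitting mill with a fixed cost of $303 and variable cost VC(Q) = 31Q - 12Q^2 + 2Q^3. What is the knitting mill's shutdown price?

$13 per unit

The firm shuts down when price falls below the minimum of average variable cost. AVC = VC/Q = 31 - 12Q + 2Q^2.
At the minimum of AVC, MC = AVC. MC = 31 - 24Q + 6Q^2; setting MC = AVC gives 4Q^2 - 12Q = 0, so Q = 3. min AVC = 13.
The firm shuts down for any P below $13.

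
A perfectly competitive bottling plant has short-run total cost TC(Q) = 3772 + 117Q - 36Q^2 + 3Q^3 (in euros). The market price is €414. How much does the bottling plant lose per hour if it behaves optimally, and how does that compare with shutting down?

AVC = 117 - 36Q + 3Q^2; min AVC = €9 at Q = 6. Since P = €414 ≥ min AVC, the firm produces.
MC = 117 - 72Q + 9Q^2. Setting P = MC and taking the root on the rising branch gives Q* = 11.
TR = 414·11 = 4554. TC = 3772 + 924 = 4696. Profit = 4554 − 4696 = -€142.
Shutting down would mean losing the fixed cost of €3772, so operating at a loss of €142 is better by €3630.

Profit = -€142 at Q = 11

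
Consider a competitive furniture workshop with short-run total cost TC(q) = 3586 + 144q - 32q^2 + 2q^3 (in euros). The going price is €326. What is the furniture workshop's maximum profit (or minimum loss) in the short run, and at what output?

AVC = 144 - 32q + 2q^2 has its minimum €16 at q = 8; price €326 clears that bar, so the firm operates.
With MC = 144 - 64q + 6q^2, P = MC on the upward-sloping part at q* = 13.
TR = 326·13 = 4238. TC = 3586 + 858 = 4444. Profit = 4238 − 4444 = -€206.
By producing, the firm covers all variable cost plus €3380 of fixed cost; shutting down would lose the full €3586.

Profit = -€206 at q = 13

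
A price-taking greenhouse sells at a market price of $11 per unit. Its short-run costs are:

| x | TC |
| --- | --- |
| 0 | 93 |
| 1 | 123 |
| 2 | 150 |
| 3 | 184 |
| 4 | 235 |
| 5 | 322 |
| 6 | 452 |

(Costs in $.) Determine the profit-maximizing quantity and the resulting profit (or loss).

x = 0 (shut down); profit = -$93

Tabulate TR − TC: x=0: -93; x=1: -112; x=2: -128; x=3: -151; x=4: -191; x=5: -267; x=6: -386.
Profit is highest at x = 0. Equivalently, the lowest AVC in the table is 57/2 ≈ $28.50 at x = 2, and P = $11 falls below it — price never covers variable cost, so the firm shuts down and loses only its fixed cost.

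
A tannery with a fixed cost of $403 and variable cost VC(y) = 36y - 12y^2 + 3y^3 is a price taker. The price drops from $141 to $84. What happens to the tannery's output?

MC = 36 - 24y + 9y^2; the shutdown threshold is min AVC = $24 (at y = 2).
At P = $141 ≥ min AVC, set P = MC on the rising branch: y = 5.
At P = $84 ≥ min AVC, set P = MC: y = 4. The firm stays open but cuts output.

Output falls from 5 to 4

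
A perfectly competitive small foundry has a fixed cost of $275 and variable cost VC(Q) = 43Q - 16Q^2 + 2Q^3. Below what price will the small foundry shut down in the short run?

$11 per unit

The firm shuts down when price falls below the minimum of average variable cost. AVC = VC/Q = 43 - 16Q + 2Q^2.
dAVC/dQ = -16 + 4Q = 0 gives Q = 4. min AVC = 43 - 16·4 + 2·4^2 = 11.
For P < $11 the firm produces nothing.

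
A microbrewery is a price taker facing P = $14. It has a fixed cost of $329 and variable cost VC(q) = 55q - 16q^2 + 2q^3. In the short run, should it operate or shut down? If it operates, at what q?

From TC, MC = TC'(q) = 55 - 32q + 6q^2 and AVC = VC/q = 55 - 16q + 2q^2.
AVC is minimized where dAVC/dq = -16 + 4q = 0, at q = 4; min AVC = 55 - 16·4 + 2·4^2 = $23.
With P < min AVC ($14 < $23), every unit sold adds to the loss.
Shutting down limits the loss to fixed cost, $329.

Shut down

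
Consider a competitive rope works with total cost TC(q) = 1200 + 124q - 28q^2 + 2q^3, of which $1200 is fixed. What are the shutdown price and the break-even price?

Shutdown price = $26; break-even price = $164

AVC = 124 - 28q + 2q^2; minimized at q = 7, giving min AVC = $26. That is the shutdown price.
ATC = 1200/q + 124 - 28q + 2q^2. Setting dATC/dq = −1200/q^2 − 28 + 4q = 0 gives q = 10 (since 4·10^3 − 28·10^2 = 1200).
min ATC = 1200/10 + 124 − 28·10 + 2·10^2 = $164. That is the break-even price.
For $26 ≤ P < $164 the firm produces at a loss; below $26 it shuts down.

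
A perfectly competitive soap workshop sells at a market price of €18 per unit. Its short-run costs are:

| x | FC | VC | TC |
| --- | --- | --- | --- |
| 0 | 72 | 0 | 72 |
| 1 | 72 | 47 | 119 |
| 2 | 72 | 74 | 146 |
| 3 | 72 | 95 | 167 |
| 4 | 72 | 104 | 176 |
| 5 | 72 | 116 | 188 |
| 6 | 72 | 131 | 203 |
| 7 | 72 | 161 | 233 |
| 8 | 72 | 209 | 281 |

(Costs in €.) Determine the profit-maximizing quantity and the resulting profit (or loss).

x = 0 (shut down); profit = -€72

Compute π = P·x − TC at each output: x=0: -72; x=1: -101; x=2: -110; x=3: -113; x=4: -104; x=5: -98; x=6: -95; x=7: -107; x=8: -137.
Profit is highest at x = 0. Equivalently, the lowest AVC in the table is 131/6 ≈ €21.83 at x = 6, and P = €18 falls below it — price never covers variable cost, so the firm shuts down and loses only its fixed cost.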